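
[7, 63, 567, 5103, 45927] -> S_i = 7*9^i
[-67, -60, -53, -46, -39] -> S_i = -67 + 7*i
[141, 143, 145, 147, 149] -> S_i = 141 + 2*i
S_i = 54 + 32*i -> [54, 86, 118, 150, 182]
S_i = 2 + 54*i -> [2, 56, 110, 164, 218]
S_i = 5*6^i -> [5, 30, 180, 1080, 6480]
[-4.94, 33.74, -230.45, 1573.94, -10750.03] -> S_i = -4.94*(-6.83)^i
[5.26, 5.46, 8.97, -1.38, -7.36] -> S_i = Random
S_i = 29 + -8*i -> [29, 21, 13, 5, -3]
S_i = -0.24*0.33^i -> [-0.24, -0.08, -0.03, -0.01, -0.0]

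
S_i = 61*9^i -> [61, 549, 4941, 44469, 400221]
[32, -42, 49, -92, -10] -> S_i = Random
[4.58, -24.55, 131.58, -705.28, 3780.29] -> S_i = 4.58*(-5.36)^i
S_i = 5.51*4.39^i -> [5.51, 24.19, 106.19, 466.17, 2046.49]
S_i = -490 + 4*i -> [-490, -486, -482, -478, -474]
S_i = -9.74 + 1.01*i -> [-9.74, -8.73, -7.72, -6.71, -5.7]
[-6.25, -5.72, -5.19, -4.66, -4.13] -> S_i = -6.25 + 0.53*i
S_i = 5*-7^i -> [5, -35, 245, -1715, 12005]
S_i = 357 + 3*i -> [357, 360, 363, 366, 369]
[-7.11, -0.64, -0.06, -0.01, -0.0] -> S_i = -7.11*0.09^i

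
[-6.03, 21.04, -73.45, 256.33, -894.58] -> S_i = -6.03*(-3.49)^i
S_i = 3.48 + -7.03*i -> [3.48, -3.55, -10.58, -17.61, -24.64]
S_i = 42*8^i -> [42, 336, 2688, 21504, 172032]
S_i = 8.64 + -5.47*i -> [8.64, 3.17, -2.3, -7.77, -13.24]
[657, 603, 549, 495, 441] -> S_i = 657 + -54*i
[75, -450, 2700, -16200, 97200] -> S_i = 75*-6^i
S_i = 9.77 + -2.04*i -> [9.77, 7.73, 5.69, 3.65, 1.61]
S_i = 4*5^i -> [4, 20, 100, 500, 2500]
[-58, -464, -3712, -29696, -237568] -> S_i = -58*8^i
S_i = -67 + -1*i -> [-67, -68, -69, -70, -71]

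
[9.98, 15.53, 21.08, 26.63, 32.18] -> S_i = 9.98 + 5.55*i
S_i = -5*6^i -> [-5, -30, -180, -1080, -6480]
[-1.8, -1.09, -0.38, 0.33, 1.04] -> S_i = -1.80 + 0.71*i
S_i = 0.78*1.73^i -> [0.78, 1.35, 2.33, 4.04, 6.99]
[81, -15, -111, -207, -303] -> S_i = 81 + -96*i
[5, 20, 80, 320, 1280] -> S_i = 5*4^i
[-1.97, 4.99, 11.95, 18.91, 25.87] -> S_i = -1.97 + 6.96*i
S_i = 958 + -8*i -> [958, 950, 942, 934, 926]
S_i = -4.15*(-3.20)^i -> [-4.15, 13.28, -42.5, 135.99, -435.16]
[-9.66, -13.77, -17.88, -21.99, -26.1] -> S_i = -9.66 + -4.11*i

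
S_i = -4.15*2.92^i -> [-4.15, -12.12, -35.38, -103.32, -301.7]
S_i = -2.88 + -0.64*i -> [-2.88, -3.52, -4.16, -4.8, -5.44]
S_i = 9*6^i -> [9, 54, 324, 1944, 11664]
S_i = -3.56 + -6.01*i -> [-3.56, -9.57, -15.58, -21.59, -27.6]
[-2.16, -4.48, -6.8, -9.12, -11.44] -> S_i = -2.16 + -2.32*i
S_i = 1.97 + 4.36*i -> [1.97, 6.33, 10.69, 15.05, 19.41]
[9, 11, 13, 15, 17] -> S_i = 9 + 2*i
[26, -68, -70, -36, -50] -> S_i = Random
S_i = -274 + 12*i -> [-274, -262, -250, -238, -226]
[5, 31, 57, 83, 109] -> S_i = 5 + 26*i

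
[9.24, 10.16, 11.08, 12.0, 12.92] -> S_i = 9.24 + 0.92*i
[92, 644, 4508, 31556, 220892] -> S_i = 92*7^i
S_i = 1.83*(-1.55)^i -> [1.83, -2.84, 4.4, -6.81, 10.56]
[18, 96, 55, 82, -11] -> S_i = Random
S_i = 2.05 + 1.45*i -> [2.05, 3.5, 4.95, 6.4, 7.85]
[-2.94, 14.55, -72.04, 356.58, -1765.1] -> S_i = -2.94*(-4.95)^i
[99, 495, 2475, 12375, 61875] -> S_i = 99*5^i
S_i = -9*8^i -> [-9, -72, -576, -4608, -36864]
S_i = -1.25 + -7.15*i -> [-1.25, -8.4, -15.55, -22.7, -29.85]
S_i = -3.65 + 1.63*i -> [-3.65, -2.02, -0.39, 1.24, 2.87]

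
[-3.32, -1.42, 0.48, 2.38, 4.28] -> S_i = -3.32 + 1.90*i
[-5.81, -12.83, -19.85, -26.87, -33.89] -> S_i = -5.81 + -7.02*i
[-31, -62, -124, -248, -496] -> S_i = -31*2^i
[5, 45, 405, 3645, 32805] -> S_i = 5*9^i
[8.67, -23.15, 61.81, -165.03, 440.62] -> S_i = 8.67*(-2.67)^i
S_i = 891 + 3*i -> [891, 894, 897, 900, 903]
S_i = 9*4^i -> [9, 36, 144, 576, 2304]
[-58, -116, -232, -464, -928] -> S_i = -58*2^i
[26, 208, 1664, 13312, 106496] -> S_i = 26*8^i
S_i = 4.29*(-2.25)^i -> [4.29, -9.65, 21.72, -48.87, 109.95]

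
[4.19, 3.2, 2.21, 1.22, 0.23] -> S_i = 4.19 + -0.99*i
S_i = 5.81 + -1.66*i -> [5.81, 4.15, 2.49, 0.83, -0.83]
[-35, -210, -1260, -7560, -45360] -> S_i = -35*6^i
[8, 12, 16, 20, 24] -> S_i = 8 + 4*i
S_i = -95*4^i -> [-95, -380, -1520, -6080, -24320]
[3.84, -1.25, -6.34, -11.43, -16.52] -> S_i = 3.84 + -5.09*i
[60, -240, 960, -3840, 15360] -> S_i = 60*-4^i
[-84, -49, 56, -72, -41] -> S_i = Random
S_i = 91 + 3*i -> [91, 94, 97, 100, 103]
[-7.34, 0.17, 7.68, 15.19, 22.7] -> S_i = -7.34 + 7.51*i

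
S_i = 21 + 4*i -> [21, 25, 29, 33, 37]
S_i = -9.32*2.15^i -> [-9.32, -20.04, -43.08, -92.63, -199.15]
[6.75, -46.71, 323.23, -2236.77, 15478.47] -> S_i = 6.75*(-6.92)^i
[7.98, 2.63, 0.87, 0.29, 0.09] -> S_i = 7.98*0.33^i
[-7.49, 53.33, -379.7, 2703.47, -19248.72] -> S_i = -7.49*(-7.12)^i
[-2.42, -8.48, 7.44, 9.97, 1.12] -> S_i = Random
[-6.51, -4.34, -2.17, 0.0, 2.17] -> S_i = -6.51 + 2.17*i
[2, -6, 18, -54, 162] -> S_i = 2*-3^i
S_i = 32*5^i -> [32, 160, 800, 4000, 20000]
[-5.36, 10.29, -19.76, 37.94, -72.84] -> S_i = -5.36*(-1.92)^i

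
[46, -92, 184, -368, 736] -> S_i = 46*-2^i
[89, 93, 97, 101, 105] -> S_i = 89 + 4*i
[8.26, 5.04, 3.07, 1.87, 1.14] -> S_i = 8.26*0.61^i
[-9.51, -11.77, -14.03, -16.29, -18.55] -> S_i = -9.51 + -2.26*i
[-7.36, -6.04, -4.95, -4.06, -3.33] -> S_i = -7.36*0.82^i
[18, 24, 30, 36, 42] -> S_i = 18 + 6*i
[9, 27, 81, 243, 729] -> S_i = 9*3^i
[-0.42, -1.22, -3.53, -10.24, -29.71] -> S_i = -0.42*2.90^i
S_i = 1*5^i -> [1, 5, 25, 125, 625]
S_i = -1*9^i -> [-1, -9, -81, -729, -6561]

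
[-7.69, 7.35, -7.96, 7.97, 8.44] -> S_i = Random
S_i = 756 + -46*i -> [756, 710, 664, 618, 572]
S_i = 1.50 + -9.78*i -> [1.5, -8.28, -18.06, -27.84, -37.62]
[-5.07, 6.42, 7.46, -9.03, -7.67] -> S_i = Random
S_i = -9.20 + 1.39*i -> [-9.2, -7.81, -6.42, -5.03, -3.64]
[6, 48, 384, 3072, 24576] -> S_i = 6*8^i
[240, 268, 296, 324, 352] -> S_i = 240 + 28*i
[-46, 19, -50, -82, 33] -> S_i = Random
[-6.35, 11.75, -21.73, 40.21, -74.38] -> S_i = -6.35*(-1.85)^i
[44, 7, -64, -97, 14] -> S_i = Random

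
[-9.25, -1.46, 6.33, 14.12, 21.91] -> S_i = -9.25 + 7.79*i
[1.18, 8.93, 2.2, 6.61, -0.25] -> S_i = Random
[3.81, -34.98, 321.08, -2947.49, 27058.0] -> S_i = 3.81*(-9.18)^i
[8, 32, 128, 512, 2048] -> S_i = 8*4^i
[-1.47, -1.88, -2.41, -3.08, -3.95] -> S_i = -1.47*1.28^i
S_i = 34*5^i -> [34, 170, 850, 4250, 21250]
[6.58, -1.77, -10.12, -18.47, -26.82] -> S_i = 6.58 + -8.35*i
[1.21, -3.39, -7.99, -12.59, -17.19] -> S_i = 1.21 + -4.60*i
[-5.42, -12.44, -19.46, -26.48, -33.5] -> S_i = -5.42 + -7.02*i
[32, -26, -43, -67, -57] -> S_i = Random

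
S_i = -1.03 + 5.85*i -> [-1.03, 4.82, 10.67, 16.52, 22.37]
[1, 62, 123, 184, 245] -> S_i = 1 + 61*i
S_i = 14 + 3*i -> [14, 17, 20, 23, 26]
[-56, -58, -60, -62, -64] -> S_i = -56 + -2*i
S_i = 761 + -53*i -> [761, 708, 655, 602, 549]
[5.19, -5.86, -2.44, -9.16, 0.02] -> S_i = Random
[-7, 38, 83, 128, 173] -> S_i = -7 + 45*i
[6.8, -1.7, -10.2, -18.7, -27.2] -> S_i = 6.80 + -8.50*i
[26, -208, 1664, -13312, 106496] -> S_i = 26*-8^i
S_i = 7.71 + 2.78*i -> [7.71, 10.49, 13.27, 16.05, 18.83]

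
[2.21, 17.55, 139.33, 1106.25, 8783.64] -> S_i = 2.21*7.94^i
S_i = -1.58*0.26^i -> [-1.58, -0.41, -0.11, -0.03, -0.01]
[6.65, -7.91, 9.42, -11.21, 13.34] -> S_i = 6.65*(-1.19)^i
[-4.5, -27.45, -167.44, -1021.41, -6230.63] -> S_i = -4.50*6.10^i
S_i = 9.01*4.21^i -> [9.01, 37.93, 159.69, 672.31, 2830.43]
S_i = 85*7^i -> [85, 595, 4165, 29155, 204085]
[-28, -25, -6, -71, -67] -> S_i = Random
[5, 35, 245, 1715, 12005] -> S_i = 5*7^i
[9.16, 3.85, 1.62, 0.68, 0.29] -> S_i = 9.16*0.42^i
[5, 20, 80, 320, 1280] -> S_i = 5*4^i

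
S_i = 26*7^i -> [26, 182, 1274, 8918, 62426]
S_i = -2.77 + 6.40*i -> [-2.77, 3.63, 10.03, 16.43, 22.83]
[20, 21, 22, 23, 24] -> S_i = 20 + 1*i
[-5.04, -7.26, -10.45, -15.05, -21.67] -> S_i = -5.04*1.44^i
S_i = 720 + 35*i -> [720, 755, 790, 825, 860]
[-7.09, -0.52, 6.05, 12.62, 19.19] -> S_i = -7.09 + 6.57*i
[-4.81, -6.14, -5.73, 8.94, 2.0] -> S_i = Random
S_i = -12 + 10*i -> [-12, -2, 8, 18, 28]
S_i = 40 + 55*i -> [40, 95, 150, 205, 260]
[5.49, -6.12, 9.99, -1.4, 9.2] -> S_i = Random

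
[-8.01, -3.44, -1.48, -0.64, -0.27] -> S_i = -8.01*0.43^i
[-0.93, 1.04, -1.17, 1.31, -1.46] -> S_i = -0.93*(-1.12)^i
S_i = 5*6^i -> [5, 30, 180, 1080, 6480]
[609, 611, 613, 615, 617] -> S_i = 609 + 2*i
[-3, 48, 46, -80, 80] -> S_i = Random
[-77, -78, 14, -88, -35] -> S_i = Random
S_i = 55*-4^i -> [55, -220, 880, -3520, 14080]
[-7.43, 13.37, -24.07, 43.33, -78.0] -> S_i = -7.43*(-1.80)^i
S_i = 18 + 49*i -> [18, 67, 116, 165, 214]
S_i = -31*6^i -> [-31, -186, -1116, -6696, -40176]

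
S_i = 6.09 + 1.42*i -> [6.09, 7.51, 8.93, 10.35, 11.77]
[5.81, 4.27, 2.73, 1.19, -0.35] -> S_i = 5.81 + -1.54*i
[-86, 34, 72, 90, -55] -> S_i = Random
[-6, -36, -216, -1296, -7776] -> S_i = -6*6^i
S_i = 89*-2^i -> [89, -178, 356, -712, 1424]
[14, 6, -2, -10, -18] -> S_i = 14 + -8*i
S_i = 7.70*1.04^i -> [7.7, 8.01, 8.33, 8.66, 9.01]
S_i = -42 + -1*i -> [-42, -43, -44, -45, -46]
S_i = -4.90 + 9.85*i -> [-4.9, 4.95, 14.8, 24.65, 34.5]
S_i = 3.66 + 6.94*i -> [3.66, 10.6, 17.54, 24.48, 31.42]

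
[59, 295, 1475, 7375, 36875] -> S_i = 59*5^i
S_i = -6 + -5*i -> [-6, -11, -16, -21, -26]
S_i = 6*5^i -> [6, 30, 150, 750, 3750]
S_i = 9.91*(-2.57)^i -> [9.91, -25.47, 65.45, -168.22, 432.32]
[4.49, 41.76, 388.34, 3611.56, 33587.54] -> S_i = 4.49*9.30^i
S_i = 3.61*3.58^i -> [3.61, 12.92, 46.27, 165.64, 592.98]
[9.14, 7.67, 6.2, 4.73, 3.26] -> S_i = 9.14 + -1.47*i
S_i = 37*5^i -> [37, 185, 925, 4625, 23125]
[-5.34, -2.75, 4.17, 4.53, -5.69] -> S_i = Random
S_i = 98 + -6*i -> [98, 92, 86, 80, 74]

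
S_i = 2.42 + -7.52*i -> [2.42, -5.1, -12.62, -20.14, -27.66]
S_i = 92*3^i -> [92, 276, 828, 2484, 7452]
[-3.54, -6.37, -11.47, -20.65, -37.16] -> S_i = -3.54*1.80^i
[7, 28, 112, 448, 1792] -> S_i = 7*4^i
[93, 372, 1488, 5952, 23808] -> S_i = 93*4^i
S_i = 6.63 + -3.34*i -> [6.63, 3.29, -0.05, -3.39, -6.73]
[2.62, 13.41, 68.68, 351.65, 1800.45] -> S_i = 2.62*5.12^i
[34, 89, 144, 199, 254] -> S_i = 34 + 55*i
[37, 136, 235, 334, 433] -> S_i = 37 + 99*i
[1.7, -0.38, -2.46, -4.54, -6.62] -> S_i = 1.70 + -2.08*i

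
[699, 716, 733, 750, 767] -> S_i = 699 + 17*i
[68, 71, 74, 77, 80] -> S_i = 68 + 3*i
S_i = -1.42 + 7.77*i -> [-1.42, 6.35, 14.12, 21.89, 29.66]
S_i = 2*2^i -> [2, 4, 8, 16, 32]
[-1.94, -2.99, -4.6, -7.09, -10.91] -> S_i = -1.94*1.54^i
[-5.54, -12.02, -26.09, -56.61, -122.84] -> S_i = -5.54*2.17^i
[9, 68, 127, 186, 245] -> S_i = 9 + 59*i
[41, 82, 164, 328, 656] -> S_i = 41*2^i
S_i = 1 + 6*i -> [1, 7, 13, 19, 25]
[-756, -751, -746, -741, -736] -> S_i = -756 + 5*i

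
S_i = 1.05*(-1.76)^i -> [1.05, -1.85, 3.25, -5.72, 10.07]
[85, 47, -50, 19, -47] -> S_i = Random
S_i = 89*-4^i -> [89, -356, 1424, -5696, 22784]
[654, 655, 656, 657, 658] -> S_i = 654 + 1*i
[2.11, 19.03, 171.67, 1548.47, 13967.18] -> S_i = 2.11*9.02^i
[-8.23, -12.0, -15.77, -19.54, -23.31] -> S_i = -8.23 + -3.77*i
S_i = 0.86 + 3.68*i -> [0.86, 4.54, 8.22, 11.9, 15.58]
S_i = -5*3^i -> [-5, -15, -45, -135, -405]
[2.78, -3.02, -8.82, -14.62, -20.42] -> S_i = 2.78 + -5.80*i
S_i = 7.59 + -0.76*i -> [7.59, 6.83, 6.07, 5.31, 4.55]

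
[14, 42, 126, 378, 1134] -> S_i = 14*3^i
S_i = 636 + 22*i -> [636, 658, 680, 702, 724]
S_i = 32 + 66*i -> [32, 98, 164, 230, 296]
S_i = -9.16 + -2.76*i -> [-9.16, -11.92, -14.68, -17.44, -20.2]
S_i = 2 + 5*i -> [2, 7, 12, 17, 22]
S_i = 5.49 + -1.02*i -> [5.49, 4.47, 3.45, 2.43, 1.41]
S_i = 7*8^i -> [7, 56, 448, 3584, 28672]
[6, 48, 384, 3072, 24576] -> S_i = 6*8^i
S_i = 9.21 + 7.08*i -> [9.21, 16.29, 23.37, 30.45, 37.53]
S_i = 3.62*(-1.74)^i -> [3.62, -6.3, 10.96, -19.07, 33.18]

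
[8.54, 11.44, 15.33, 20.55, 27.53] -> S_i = 8.54*1.34^i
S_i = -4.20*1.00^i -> [-4.2, -4.2, -4.2, -4.2, -4.2]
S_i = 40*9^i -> [40, 360, 3240, 29160, 262440]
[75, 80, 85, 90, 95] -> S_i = 75 + 5*i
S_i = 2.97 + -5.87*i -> [2.97, -2.9, -8.77, -14.64, -20.51]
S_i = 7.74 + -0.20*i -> [7.74, 7.54, 7.34, 7.14, 6.94]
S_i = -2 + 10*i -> [-2, 8, 18, 28, 38]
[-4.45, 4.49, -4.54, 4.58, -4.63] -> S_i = -4.45*(-1.01)^i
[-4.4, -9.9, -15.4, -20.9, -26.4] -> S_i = -4.40 + -5.50*i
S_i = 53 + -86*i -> [53, -33, -119, -205, -291]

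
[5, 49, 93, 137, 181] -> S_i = 5 + 44*i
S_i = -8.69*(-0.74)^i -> [-8.69, 6.43, -4.76, 3.52, -2.61]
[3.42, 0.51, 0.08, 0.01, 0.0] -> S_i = 3.42*0.15^i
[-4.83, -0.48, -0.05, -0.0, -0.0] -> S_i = -4.83*0.10^i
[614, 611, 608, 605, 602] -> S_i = 614 + -3*i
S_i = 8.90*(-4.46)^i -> [8.9, -39.69, 177.04, -789.58, 3521.51]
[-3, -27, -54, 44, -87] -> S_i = Random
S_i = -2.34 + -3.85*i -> [-2.34, -6.19, -10.04, -13.89, -17.74]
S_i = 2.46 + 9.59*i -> [2.46, 12.05, 21.64, 31.23, 40.82]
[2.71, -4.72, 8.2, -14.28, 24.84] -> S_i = 2.71*(-1.74)^i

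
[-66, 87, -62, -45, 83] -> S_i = Random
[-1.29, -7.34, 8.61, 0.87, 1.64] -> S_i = Random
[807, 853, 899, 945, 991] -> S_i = 807 + 46*i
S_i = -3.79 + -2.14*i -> [-3.79, -5.93, -8.07, -10.21, -12.35]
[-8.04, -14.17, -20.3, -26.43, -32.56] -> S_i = -8.04 + -6.13*i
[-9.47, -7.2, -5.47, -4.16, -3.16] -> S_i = -9.47*0.76^i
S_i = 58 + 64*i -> [58, 122, 186, 250, 314]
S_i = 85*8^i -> [85, 680, 5440, 43520, 348160]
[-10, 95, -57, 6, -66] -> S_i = Random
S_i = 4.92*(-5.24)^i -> [4.92, -25.78, 135.09, -707.88, 3709.29]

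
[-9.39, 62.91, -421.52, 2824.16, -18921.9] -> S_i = -9.39*(-6.70)^i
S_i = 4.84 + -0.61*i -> [4.84, 4.23, 3.62, 3.01, 2.4]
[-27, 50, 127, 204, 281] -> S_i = -27 + 77*i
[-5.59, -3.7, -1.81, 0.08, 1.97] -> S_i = -5.59 + 1.89*i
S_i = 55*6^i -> [55, 330, 1980, 11880, 71280]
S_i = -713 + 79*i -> [-713, -634, -555, -476, -397]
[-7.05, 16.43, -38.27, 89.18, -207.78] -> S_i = -7.05*(-2.33)^i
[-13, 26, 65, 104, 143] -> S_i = -13 + 39*i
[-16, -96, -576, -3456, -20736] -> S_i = -16*6^i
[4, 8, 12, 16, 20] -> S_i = 4 + 4*i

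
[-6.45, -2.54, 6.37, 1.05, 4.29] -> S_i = Random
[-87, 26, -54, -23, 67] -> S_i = Random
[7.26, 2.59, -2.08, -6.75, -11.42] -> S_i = 7.26 + -4.67*i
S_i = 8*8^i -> [8, 64, 512, 4096, 32768]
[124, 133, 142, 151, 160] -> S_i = 124 + 9*i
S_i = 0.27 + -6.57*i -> [0.27, -6.3, -12.87, -19.44, -26.01]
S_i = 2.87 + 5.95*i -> [2.87, 8.82, 14.77, 20.72, 26.67]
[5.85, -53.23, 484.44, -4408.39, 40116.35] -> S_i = 5.85*(-9.10)^i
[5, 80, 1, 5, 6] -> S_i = Random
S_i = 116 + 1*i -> [116, 117, 118, 119, 120]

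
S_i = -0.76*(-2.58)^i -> [-0.76, 1.96, -5.06, 13.05, -33.67]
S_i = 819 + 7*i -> [819, 826, 833, 840, 847]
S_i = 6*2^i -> [6, 12, 24, 48, 96]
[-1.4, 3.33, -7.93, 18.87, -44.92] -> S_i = -1.40*(-2.38)^i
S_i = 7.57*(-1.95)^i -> [7.57, -14.76, 28.78, -56.13, 109.45]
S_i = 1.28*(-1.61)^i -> [1.28, -2.06, 3.32, -5.34, 8.6]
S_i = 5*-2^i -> [5, -10, 20, -40, 80]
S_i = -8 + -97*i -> [-8, -105, -202, -299, -396]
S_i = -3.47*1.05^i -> [-3.47, -3.64, -3.83, -4.02, -4.22]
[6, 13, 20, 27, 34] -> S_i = 6 + 7*i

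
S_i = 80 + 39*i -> [80, 119, 158, 197, 236]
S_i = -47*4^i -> [-47, -188, -752, -3008, -12032]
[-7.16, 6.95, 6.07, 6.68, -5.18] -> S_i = Random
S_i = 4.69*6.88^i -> [4.69, 32.27, 222.0, 1527.35, 10508.16]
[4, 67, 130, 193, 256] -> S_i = 4 + 63*i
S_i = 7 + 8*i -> [7, 15, 23, 31, 39]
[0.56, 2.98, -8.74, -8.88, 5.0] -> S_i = Random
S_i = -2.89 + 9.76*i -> [-2.89, 6.87, 16.63, 26.39, 36.15]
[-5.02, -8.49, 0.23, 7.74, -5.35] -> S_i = Random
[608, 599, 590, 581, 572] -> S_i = 608 + -9*i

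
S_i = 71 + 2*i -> [71, 73, 75, 77, 79]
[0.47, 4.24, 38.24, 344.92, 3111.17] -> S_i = 0.47*9.02^i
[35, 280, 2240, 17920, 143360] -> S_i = 35*8^i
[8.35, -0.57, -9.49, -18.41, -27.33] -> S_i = 8.35 + -8.92*i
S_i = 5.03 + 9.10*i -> [5.03, 14.13, 23.23, 32.33, 41.43]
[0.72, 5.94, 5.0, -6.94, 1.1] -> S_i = Random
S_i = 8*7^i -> [8, 56, 392, 2744, 19208]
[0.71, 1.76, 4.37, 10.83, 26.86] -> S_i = 0.71*2.48^i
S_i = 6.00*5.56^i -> [6.0, 33.36, 185.48, 1031.28, 5733.9]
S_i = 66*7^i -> [66, 462, 3234, 22638, 158466]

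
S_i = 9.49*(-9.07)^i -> [9.49, -86.07, 780.69, -7080.89, 64223.71]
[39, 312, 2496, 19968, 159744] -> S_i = 39*8^i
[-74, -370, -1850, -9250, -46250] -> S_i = -74*5^i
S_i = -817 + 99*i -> [-817, -718, -619, -520, -421]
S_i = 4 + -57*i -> [4, -53, -110, -167, -224]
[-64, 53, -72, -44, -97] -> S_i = Random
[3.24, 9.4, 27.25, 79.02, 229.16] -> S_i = 3.24*2.90^i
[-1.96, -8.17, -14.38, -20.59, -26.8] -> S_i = -1.96 + -6.21*i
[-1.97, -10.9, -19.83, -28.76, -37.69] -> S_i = -1.97 + -8.93*i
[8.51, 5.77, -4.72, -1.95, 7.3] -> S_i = Random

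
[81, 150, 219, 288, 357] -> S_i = 81 + 69*i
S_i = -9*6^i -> [-9, -54, -324, -1944, -11664]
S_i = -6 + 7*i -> [-6, 1, 8, 15, 22]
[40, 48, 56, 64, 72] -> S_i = 40 + 8*i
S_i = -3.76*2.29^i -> [-3.76, -8.61, -19.72, -45.15, -103.4]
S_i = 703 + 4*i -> [703, 707, 711, 715, 719]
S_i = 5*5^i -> [5, 25, 125, 625, 3125]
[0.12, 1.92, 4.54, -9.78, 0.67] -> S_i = Random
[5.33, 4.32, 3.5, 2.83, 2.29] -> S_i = 5.33*0.81^i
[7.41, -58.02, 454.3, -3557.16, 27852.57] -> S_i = 7.41*(-7.83)^i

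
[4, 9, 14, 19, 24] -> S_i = 4 + 5*i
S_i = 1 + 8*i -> [1, 9, 17, 25, 33]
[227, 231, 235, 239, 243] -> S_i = 227 + 4*i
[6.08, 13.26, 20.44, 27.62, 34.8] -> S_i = 6.08 + 7.18*i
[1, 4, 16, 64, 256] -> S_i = 1*4^i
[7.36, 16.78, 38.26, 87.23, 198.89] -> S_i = 7.36*2.28^i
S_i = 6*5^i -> [6, 30, 150, 750, 3750]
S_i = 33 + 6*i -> [33, 39, 45, 51, 57]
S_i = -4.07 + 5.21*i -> [-4.07, 1.14, 6.35, 11.56, 16.77]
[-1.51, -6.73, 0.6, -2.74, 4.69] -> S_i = Random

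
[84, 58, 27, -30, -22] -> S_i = Random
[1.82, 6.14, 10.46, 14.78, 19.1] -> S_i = 1.82 + 4.32*i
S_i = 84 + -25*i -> [84, 59, 34, 9, -16]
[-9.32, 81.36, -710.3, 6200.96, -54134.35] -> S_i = -9.32*(-8.73)^i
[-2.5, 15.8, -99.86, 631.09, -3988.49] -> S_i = -2.50*(-6.32)^i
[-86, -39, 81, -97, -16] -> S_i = Random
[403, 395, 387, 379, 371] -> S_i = 403 + -8*i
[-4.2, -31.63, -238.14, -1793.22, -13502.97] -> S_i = -4.20*7.53^i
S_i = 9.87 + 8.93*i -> [9.87, 18.8, 27.73, 36.66, 45.59]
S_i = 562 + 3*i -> [562, 565, 568, 571, 574]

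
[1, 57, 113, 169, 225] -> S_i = 1 + 56*i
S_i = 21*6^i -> [21, 126, 756, 4536, 27216]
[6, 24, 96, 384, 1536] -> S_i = 6*4^i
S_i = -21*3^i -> [-21, -63, -189, -567, -1701]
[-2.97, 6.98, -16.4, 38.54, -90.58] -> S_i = -2.97*(-2.35)^i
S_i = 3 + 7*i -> [3, 10, 17, 24, 31]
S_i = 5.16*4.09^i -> [5.16, 21.1, 86.32, 353.04, 1443.92]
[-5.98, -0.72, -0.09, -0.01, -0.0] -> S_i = -5.98*0.12^i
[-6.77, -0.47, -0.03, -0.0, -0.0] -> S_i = -6.77*0.07^i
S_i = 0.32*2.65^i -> [0.32, 0.85, 2.25, 5.96, 15.78]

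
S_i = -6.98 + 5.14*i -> [-6.98, -1.84, 3.3, 8.44, 13.58]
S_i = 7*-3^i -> [7, -21, 63, -189, 567]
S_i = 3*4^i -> [3, 12, 48, 192, 768]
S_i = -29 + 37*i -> [-29, 8, 45, 82, 119]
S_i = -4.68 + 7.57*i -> [-4.68, 2.89, 10.46, 18.03, 25.6]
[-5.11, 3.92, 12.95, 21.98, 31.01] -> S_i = -5.11 + 9.03*i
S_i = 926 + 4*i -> [926, 930, 934, 938, 942]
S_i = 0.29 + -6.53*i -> [0.29, -6.24, -12.77, -19.3, -25.83]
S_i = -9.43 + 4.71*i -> [-9.43, -4.72, -0.01, 4.7, 9.41]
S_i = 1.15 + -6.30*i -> [1.15, -5.15, -11.45, -17.75, -24.05]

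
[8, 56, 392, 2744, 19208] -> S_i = 8*7^i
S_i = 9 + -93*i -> [9, -84, -177, -270, -363]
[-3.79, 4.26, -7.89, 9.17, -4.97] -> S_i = Random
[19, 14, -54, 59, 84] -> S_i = Random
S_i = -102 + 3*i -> [-102, -99, -96, -93, -90]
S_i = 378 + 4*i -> [378, 382, 386, 390, 394]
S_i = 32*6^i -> [32, 192, 1152, 6912, 41472]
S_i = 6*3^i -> [6, 18, 54, 162, 486]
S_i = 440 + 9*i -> [440, 449, 458, 467, 476]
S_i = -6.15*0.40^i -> [-6.15, -2.46, -0.98, -0.39, -0.16]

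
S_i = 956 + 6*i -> [956, 962, 968, 974, 980]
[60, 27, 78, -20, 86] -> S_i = Random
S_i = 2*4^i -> [2, 8, 32, 128, 512]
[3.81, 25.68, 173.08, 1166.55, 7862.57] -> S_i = 3.81*6.74^i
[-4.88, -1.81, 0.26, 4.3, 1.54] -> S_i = Random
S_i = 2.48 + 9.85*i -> [2.48, 12.33, 22.18, 32.03, 41.88]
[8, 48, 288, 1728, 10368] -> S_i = 8*6^i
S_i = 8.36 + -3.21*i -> [8.36, 5.15, 1.94, -1.27, -4.48]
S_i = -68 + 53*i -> [-68, -15, 38, 91, 144]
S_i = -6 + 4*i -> [-6, -2, 2, 6, 10]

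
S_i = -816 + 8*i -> [-816, -808, -800, -792, -784]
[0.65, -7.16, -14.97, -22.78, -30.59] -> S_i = 0.65 + -7.81*i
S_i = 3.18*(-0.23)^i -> [3.18, -0.73, 0.17, -0.04, 0.01]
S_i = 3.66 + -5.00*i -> [3.66, -1.34, -6.34, -11.34, -16.34]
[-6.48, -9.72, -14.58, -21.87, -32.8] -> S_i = -6.48*1.50^i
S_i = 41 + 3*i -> [41, 44, 47, 50, 53]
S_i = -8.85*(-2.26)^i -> [-8.85, 20.0, -45.2, 102.16, -230.88]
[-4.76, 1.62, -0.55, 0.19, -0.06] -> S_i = -4.76*(-0.34)^i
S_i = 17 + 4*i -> [17, 21, 25, 29, 33]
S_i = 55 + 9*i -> [55, 64, 73, 82, 91]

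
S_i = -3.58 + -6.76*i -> [-3.58, -10.34, -17.1, -23.86, -30.62]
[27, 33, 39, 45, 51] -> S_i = 27 + 6*i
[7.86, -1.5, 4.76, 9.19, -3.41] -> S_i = Random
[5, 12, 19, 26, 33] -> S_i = 5 + 7*i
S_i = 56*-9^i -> [56, -504, 4536, -40824, 367416]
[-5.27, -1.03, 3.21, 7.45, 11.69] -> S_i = -5.27 + 4.24*i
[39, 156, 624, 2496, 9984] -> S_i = 39*4^i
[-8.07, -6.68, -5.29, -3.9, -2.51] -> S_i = -8.07 + 1.39*i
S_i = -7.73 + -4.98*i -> [-7.73, -12.71, -17.69, -22.67, -27.65]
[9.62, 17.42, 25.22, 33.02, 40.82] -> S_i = 9.62 + 7.80*i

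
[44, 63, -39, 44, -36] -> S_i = Random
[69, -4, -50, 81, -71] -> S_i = Random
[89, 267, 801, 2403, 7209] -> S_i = 89*3^i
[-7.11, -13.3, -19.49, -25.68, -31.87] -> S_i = -7.11 + -6.19*i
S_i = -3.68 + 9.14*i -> [-3.68, 5.46, 14.6, 23.74, 32.88]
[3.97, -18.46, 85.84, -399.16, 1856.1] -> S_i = 3.97*(-4.65)^i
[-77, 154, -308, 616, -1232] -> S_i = -77*-2^i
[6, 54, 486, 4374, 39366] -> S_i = 6*9^i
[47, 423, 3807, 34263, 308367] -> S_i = 47*9^i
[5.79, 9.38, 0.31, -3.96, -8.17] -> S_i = Random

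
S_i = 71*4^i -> [71, 284, 1136, 4544, 18176]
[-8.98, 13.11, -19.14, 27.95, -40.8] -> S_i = -8.98*(-1.46)^i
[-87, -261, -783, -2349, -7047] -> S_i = -87*3^i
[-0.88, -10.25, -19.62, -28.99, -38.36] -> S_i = -0.88 + -9.37*i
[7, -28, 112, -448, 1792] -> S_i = 7*-4^i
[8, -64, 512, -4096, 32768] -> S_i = 8*-8^i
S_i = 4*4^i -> [4, 16, 64, 256, 1024]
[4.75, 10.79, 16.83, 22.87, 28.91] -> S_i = 4.75 + 6.04*i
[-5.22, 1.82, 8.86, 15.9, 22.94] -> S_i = -5.22 + 7.04*i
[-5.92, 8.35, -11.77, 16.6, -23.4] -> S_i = -5.92*(-1.41)^i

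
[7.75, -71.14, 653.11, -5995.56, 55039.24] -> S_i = 7.75*(-9.18)^i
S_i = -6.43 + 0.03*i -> [-6.43, -6.4, -6.37, -6.34, -6.31]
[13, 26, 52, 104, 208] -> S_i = 13*2^i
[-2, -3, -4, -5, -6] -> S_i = -2 + -1*i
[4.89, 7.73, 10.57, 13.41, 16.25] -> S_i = 4.89 + 2.84*i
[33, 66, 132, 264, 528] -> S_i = 33*2^i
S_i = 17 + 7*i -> [17, 24, 31, 38, 45]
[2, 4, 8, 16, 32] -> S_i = 2*2^i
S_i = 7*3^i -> [7, 21, 63, 189, 567]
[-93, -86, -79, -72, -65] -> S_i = -93 + 7*i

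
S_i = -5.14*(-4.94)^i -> [-5.14, 25.39, -125.43, 619.65, -3061.05]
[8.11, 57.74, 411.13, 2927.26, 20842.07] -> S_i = 8.11*7.12^i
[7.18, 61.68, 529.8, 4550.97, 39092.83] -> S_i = 7.18*8.59^i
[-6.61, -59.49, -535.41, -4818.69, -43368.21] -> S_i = -6.61*9.00^i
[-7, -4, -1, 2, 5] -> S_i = -7 + 3*i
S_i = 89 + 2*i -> [89, 91, 93, 95, 97]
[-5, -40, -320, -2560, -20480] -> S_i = -5*8^i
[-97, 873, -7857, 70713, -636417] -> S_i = -97*-9^i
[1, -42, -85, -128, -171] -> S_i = 1 + -43*i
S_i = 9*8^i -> [9, 72, 576, 4608, 36864]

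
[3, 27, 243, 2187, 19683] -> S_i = 3*9^i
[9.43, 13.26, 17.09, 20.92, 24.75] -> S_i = 9.43 + 3.83*i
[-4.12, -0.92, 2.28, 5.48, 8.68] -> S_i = -4.12 + 3.20*i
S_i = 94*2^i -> [94, 188, 376, 752, 1504]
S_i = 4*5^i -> [4, 20, 100, 500, 2500]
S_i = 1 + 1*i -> [1, 2, 3, 4, 5]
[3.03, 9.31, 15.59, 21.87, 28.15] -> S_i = 3.03 + 6.28*i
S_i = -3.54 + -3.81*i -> [-3.54, -7.35, -11.16, -14.97, -18.78]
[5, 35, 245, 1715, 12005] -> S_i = 5*7^i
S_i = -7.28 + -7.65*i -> [-7.28, -14.93, -22.58, -30.23, -37.88]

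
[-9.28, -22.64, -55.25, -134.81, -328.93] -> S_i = -9.28*2.44^i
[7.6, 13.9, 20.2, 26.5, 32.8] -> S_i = 7.60 + 6.30*i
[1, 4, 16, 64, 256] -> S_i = 1*4^i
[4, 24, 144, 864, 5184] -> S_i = 4*6^i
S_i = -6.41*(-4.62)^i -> [-6.41, 29.61, -136.82, 632.1, -2920.29]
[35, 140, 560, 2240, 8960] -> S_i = 35*4^i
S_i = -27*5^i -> [-27, -135, -675, -3375, -16875]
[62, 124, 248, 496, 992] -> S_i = 62*2^i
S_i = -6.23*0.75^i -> [-6.23, -4.67, -3.5, -2.63, -1.97]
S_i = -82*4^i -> [-82, -328, -1312, -5248, -20992]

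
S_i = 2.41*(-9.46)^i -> [2.41, -22.8, 215.67, -2040.28, 19301.08]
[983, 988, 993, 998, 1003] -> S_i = 983 + 5*i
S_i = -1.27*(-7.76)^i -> [-1.27, 9.86, -76.48, 593.46, -4605.22]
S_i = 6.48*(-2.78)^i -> [6.48, -18.01, 50.08, -139.22, 387.04]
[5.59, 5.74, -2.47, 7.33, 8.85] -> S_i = Random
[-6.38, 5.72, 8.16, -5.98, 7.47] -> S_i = Random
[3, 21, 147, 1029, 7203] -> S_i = 3*7^i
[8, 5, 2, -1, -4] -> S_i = 8 + -3*i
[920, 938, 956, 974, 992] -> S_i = 920 + 18*i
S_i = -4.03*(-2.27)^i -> [-4.03, 9.15, -20.77, 47.14, -107.01]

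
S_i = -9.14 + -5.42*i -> [-9.14, -14.56, -19.98, -25.4, -30.82]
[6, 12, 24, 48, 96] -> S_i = 6*2^i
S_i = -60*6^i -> [-60, -360, -2160, -12960, -77760]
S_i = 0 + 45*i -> [0, 45, 90, 135, 180]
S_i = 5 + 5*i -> [5, 10, 15, 20, 25]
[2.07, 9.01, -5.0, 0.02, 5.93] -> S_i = Random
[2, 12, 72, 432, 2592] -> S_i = 2*6^i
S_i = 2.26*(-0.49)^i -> [2.26, -1.11, 0.54, -0.27, 0.13]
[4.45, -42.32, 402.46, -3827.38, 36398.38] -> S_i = 4.45*(-9.51)^i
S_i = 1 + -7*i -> [1, -6, -13, -20, -27]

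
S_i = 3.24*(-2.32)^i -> [3.24, -7.52, 17.44, -40.46, 93.86]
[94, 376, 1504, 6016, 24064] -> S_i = 94*4^i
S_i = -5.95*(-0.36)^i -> [-5.95, 2.14, -0.77, 0.28, -0.1]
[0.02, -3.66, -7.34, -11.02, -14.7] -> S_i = 0.02 + -3.68*i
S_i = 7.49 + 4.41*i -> [7.49, 11.9, 16.31, 20.72, 25.13]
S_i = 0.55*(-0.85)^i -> [0.55, -0.47, 0.4, -0.34, 0.29]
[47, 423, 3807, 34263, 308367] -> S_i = 47*9^i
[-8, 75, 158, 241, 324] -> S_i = -8 + 83*i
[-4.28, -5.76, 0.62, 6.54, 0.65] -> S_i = Random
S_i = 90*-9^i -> [90, -810, 7290, -65610, 590490]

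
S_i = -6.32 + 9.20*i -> [-6.32, 2.88, 12.08, 21.28, 30.48]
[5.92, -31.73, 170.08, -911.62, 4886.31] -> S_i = 5.92*(-5.36)^i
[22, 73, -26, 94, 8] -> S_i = Random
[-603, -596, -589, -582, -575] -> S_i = -603 + 7*i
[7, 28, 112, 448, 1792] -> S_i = 7*4^i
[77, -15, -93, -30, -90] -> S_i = Random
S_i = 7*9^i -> [7, 63, 567, 5103, 45927]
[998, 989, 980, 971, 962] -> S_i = 998 + -9*i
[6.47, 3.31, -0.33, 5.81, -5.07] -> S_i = Random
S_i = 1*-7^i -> [1, -7, 49, -343, 2401]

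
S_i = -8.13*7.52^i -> [-8.13, -61.14, -459.75, -3457.36, -25999.32]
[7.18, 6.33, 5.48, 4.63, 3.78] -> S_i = 7.18 + -0.85*i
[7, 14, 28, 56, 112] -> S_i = 7*2^i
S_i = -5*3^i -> [-5, -15, -45, -135, -405]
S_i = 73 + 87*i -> [73, 160, 247, 334, 421]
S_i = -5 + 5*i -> [-5, 0, 5, 10, 15]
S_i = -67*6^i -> [-67, -402, -2412, -14472, -86832]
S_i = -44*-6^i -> [-44, 264, -1584, 9504, -57024]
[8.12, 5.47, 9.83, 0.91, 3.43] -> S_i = Random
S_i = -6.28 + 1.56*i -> [-6.28, -4.72, -3.16, -1.6, -0.04]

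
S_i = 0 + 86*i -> [0, 86, 172, 258, 344]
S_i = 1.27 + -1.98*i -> [1.27, -0.71, -2.69, -4.67, -6.65]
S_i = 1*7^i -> [1, 7, 49, 343, 2401]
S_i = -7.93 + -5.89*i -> [-7.93, -13.82, -19.71, -25.6, -31.49]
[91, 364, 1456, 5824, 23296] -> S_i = 91*4^i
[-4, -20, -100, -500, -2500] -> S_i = -4*5^i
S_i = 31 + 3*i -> [31, 34, 37, 40, 43]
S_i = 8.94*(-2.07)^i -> [8.94, -18.51, 38.31, -79.3, 164.14]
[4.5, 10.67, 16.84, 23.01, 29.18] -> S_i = 4.50 + 6.17*i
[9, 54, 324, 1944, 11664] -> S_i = 9*6^i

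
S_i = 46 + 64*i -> [46, 110, 174, 238, 302]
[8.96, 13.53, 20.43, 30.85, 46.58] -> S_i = 8.96*1.51^i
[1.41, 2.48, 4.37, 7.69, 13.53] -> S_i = 1.41*1.76^i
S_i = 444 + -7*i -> [444, 437, 430, 423, 416]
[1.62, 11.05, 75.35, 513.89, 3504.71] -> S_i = 1.62*6.82^i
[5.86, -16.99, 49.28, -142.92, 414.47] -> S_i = 5.86*(-2.90)^i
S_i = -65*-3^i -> [-65, 195, -585, 1755, -5265]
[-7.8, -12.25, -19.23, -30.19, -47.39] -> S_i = -7.80*1.57^i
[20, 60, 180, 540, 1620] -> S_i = 20*3^i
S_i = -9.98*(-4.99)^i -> [-9.98, 49.8, -248.5, 1240.03, -6187.75]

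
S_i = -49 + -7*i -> [-49, -56, -63, -70, -77]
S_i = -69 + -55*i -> [-69, -124, -179, -234, -289]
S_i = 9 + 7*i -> [9, 16, 23, 30, 37]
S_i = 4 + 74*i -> [4, 78, 152, 226, 300]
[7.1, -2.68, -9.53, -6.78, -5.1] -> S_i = Random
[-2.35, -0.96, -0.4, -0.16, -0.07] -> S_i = -2.35*0.41^i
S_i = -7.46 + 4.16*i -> [-7.46, -3.3, 0.86, 5.02, 9.18]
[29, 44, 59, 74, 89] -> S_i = 29 + 15*i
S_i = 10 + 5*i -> [10, 15, 20, 25, 30]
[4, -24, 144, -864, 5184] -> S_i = 4*-6^i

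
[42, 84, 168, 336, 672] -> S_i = 42*2^i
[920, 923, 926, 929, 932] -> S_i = 920 + 3*i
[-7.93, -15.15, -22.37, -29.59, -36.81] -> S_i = -7.93 + -7.22*i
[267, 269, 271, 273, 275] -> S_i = 267 + 2*i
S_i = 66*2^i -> [66, 132, 264, 528, 1056]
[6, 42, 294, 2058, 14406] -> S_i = 6*7^i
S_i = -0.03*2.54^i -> [-0.03, -0.08, -0.19, -0.49, -1.25]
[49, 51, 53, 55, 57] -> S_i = 49 + 2*i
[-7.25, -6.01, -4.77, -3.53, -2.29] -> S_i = -7.25 + 1.24*i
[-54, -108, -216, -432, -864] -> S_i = -54*2^i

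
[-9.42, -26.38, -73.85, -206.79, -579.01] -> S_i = -9.42*2.80^i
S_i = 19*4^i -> [19, 76, 304, 1216, 4864]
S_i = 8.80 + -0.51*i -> [8.8, 8.29, 7.78, 7.27, 6.76]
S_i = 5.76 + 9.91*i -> [5.76, 15.67, 25.58, 35.49, 45.4]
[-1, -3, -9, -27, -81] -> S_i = -1*3^i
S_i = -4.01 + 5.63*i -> [-4.01, 1.62, 7.25, 12.88, 18.51]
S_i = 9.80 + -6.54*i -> [9.8, 3.26, -3.28, -9.82, -16.36]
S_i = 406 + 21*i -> [406, 427, 448, 469, 490]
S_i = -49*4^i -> [-49, -196, -784, -3136, -12544]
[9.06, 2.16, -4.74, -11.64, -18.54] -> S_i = 9.06 + -6.90*i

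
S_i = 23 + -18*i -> [23, 5, -13, -31, -49]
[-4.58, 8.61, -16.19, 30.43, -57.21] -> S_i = -4.58*(-1.88)^i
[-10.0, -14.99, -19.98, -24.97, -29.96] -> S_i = -10.00 + -4.99*i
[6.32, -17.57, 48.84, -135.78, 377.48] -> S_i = 6.32*(-2.78)^i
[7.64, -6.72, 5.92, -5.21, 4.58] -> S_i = 7.64*(-0.88)^i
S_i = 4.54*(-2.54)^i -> [4.54, -11.53, 29.29, -74.4, 188.97]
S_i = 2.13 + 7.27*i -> [2.13, 9.4, 16.67, 23.94, 31.21]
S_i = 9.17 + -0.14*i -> [9.17, 9.03, 8.89, 8.75, 8.61]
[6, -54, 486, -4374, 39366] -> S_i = 6*-9^i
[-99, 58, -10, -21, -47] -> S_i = Random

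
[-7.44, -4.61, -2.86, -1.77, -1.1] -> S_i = -7.44*0.62^i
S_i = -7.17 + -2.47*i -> [-7.17, -9.64, -12.11, -14.58, -17.05]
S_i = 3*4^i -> [3, 12, 48, 192, 768]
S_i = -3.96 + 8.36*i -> [-3.96, 4.4, 12.76, 21.12, 29.48]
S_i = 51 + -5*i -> [51, 46, 41, 36, 31]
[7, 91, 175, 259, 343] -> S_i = 7 + 84*i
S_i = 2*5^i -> [2, 10, 50, 250, 1250]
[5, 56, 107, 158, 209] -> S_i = 5 + 51*i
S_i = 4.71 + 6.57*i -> [4.71, 11.28, 17.85, 24.42, 30.99]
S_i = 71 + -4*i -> [71, 67, 63, 59, 55]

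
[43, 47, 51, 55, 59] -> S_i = 43 + 4*i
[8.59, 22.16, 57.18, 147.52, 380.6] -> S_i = 8.59*2.58^i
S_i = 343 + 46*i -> [343, 389, 435, 481, 527]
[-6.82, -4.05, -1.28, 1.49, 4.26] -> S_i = -6.82 + 2.77*i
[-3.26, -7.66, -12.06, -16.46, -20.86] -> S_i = -3.26 + -4.40*i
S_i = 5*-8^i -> [5, -40, 320, -2560, 20480]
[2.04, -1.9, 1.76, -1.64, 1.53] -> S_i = 2.04*(-0.93)^i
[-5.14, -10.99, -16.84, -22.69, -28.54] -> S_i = -5.14 + -5.85*i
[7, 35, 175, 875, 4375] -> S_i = 7*5^i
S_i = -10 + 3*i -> [-10, -7, -4, -1, 2]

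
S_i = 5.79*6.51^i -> [5.79, 37.69, 245.38, 1597.43, 10399.26]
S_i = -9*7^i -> [-9, -63, -441, -3087, -21609]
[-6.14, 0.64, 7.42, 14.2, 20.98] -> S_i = -6.14 + 6.78*i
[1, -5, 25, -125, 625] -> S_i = 1*-5^i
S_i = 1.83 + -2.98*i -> [1.83, -1.15, -4.13, -7.11, -10.09]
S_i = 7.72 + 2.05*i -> [7.72, 9.77, 11.82, 13.87, 15.92]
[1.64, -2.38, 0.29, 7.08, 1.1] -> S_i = Random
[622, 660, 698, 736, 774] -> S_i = 622 + 38*i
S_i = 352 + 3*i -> [352, 355, 358, 361, 364]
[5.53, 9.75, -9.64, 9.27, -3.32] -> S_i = Random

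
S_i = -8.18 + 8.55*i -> [-8.18, 0.37, 8.92, 17.47, 26.02]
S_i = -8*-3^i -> [-8, 24, -72, 216, -648]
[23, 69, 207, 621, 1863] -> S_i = 23*3^i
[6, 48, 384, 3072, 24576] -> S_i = 6*8^i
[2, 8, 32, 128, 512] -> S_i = 2*4^i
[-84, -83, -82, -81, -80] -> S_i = -84 + 1*i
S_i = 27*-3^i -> [27, -81, 243, -729, 2187]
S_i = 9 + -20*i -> [9, -11, -31, -51, -71]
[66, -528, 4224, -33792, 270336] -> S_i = 66*-8^i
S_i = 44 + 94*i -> [44, 138, 232, 326, 420]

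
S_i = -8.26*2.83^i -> [-8.26, -23.38, -66.15, -187.21, -529.82]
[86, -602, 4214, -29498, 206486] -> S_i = 86*-7^i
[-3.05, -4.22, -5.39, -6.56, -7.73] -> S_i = -3.05 + -1.17*i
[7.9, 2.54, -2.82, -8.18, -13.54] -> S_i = 7.90 + -5.36*i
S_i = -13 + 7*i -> [-13, -6, 1, 8, 15]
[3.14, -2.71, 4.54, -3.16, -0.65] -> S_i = Random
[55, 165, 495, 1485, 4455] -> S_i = 55*3^i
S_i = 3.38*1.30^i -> [3.38, 4.39, 5.71, 7.43, 9.65]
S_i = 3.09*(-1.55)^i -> [3.09, -4.79, 7.42, -11.51, 17.84]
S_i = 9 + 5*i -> [9, 14, 19, 24, 29]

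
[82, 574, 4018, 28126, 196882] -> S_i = 82*7^i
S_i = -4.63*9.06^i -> [-4.63, -41.95, -380.05, -3443.23, -31195.63]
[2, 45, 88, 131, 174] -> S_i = 2 + 43*i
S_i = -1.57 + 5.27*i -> [-1.57, 3.7, 8.97, 14.24, 19.51]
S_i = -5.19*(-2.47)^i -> [-5.19, 12.82, -31.66, 78.21, -193.18]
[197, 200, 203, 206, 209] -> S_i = 197 + 3*i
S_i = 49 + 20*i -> [49, 69, 89, 109, 129]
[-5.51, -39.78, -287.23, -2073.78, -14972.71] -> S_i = -5.51*7.22^i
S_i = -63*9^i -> [-63, -567, -5103, -45927, -413343]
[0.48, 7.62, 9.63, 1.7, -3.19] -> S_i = Random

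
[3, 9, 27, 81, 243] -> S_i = 3*3^i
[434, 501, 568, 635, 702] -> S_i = 434 + 67*i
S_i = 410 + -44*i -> [410, 366, 322, 278, 234]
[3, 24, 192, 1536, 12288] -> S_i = 3*8^i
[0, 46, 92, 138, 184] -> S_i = 0 + 46*i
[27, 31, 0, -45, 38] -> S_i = Random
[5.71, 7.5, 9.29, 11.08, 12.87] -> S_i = 5.71 + 1.79*i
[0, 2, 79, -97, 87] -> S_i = Random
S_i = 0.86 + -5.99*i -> [0.86, -5.13, -11.12, -17.11, -23.1]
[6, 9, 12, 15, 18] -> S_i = 6 + 3*i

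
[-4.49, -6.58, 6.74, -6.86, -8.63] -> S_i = Random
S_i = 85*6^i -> [85, 510, 3060, 18360, 110160]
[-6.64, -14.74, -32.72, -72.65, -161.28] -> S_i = -6.64*2.22^i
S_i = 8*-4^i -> [8, -32, 128, -512, 2048]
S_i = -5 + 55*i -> [-5, 50, 105, 160, 215]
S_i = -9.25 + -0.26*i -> [-9.25, -9.51, -9.77, -10.03, -10.29]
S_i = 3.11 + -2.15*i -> [3.11, 0.96, -1.19, -3.34, -5.49]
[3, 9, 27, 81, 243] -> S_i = 3*3^i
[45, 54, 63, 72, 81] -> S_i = 45 + 9*i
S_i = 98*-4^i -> [98, -392, 1568, -6272, 25088]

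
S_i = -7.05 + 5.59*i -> [-7.05, -1.46, 4.13, 9.72, 15.31]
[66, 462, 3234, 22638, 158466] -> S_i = 66*7^i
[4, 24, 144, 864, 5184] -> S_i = 4*6^i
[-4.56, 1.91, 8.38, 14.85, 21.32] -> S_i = -4.56 + 6.47*i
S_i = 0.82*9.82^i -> [0.82, 8.05, 79.07, 776.51, 7625.35]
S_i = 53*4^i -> [53, 212, 848, 3392, 13568]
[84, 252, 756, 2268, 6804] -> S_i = 84*3^i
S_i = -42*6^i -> [-42, -252, -1512, -9072, -54432]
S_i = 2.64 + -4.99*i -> [2.64, -2.35, -7.34, -12.33, -17.32]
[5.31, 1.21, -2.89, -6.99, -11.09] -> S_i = 5.31 + -4.10*i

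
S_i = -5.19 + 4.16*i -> [-5.19, -1.03, 3.13, 7.29, 11.45]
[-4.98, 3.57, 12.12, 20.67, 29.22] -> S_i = -4.98 + 8.55*i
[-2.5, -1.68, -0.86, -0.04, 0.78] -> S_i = -2.50 + 0.82*i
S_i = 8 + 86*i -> [8, 94, 180, 266, 352]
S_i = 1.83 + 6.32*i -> [1.83, 8.15, 14.47, 20.79, 27.11]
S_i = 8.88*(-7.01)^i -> [8.88, -62.25, 436.36, -3058.91, 21442.97]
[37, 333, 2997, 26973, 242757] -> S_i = 37*9^i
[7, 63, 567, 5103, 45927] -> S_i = 7*9^i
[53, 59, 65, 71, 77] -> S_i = 53 + 6*i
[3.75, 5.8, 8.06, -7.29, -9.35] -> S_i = Random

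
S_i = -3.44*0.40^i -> [-3.44, -1.38, -0.55, -0.22, -0.09]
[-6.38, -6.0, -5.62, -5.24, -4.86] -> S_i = -6.38 + 0.38*i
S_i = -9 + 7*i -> [-9, -2, 5, 12, 19]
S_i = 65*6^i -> [65, 390, 2340, 14040, 84240]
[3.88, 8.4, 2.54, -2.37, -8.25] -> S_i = Random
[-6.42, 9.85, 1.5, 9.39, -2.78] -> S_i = Random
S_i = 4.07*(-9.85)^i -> [4.07, -40.09, 394.88, -3889.58, 38312.4]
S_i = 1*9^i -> [1, 9, 81, 729, 6561]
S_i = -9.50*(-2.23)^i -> [-9.5, 21.18, -47.24, 105.35, -234.93]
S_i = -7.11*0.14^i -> [-7.11, -1.0, -0.14, -0.02, -0.0]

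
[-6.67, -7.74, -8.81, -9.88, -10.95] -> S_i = -6.67 + -1.07*i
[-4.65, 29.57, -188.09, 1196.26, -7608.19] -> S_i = -4.65*(-6.36)^i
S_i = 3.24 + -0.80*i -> [3.24, 2.44, 1.64, 0.84, 0.04]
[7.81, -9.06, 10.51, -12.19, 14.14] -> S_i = 7.81*(-1.16)^i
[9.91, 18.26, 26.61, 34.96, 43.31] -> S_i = 9.91 + 8.35*i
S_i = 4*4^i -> [4, 16, 64, 256, 1024]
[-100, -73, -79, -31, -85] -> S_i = Random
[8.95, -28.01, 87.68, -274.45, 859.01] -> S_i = 8.95*(-3.13)^i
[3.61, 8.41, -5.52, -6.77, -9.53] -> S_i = Random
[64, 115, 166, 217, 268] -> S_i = 64 + 51*i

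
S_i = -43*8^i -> [-43, -344, -2752, -22016, -176128]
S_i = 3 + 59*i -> [3, 62, 121, 180, 239]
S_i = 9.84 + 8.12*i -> [9.84, 17.96, 26.08, 34.2, 42.32]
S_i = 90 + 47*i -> [90, 137, 184, 231, 278]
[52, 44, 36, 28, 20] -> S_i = 52 + -8*i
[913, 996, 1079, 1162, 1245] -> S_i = 913 + 83*i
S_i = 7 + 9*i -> [7, 16, 25, 34, 43]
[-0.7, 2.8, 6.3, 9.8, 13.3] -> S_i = -0.70 + 3.50*i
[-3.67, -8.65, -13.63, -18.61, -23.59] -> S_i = -3.67 + -4.98*i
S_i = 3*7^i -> [3, 21, 147, 1029, 7203]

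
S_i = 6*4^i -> [6, 24, 96, 384, 1536]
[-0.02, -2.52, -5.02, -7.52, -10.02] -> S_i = -0.02 + -2.50*i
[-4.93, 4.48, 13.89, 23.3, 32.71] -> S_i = -4.93 + 9.41*i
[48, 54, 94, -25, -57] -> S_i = Random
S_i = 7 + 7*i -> [7, 14, 21, 28, 35]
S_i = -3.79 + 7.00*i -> [-3.79, 3.21, 10.21, 17.21, 24.21]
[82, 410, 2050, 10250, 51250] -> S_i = 82*5^i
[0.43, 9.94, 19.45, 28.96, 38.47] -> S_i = 0.43 + 9.51*i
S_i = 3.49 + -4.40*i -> [3.49, -0.91, -5.31, -9.71, -14.11]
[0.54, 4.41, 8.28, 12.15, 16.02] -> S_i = 0.54 + 3.87*i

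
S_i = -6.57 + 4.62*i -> [-6.57, -1.95, 2.67, 7.29, 11.91]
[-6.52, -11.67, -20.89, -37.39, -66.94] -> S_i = -6.52*1.79^i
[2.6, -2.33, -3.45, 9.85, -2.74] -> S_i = Random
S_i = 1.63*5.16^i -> [1.63, 8.41, 43.4, 223.94, 1155.54]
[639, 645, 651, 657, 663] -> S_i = 639 + 6*i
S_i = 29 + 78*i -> [29, 107, 185, 263, 341]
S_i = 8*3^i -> [8, 24, 72, 216, 648]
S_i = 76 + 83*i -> [76, 159, 242, 325, 408]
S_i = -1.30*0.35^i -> [-1.3, -0.45, -0.16, -0.06, -0.02]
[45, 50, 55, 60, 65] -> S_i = 45 + 5*i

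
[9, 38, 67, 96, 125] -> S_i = 9 + 29*i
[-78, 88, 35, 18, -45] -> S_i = Random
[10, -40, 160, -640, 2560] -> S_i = 10*-4^i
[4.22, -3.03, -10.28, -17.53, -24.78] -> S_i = 4.22 + -7.25*i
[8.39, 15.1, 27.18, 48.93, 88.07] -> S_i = 8.39*1.80^i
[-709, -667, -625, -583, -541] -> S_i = -709 + 42*i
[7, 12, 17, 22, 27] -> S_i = 7 + 5*i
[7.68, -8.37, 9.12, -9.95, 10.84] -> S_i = 7.68*(-1.09)^i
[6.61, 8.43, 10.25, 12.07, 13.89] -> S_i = 6.61 + 1.82*i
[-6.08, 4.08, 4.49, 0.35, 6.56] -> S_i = Random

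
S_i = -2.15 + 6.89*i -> [-2.15, 4.74, 11.63, 18.52, 25.41]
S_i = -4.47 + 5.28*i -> [-4.47, 0.81, 6.09, 11.37, 16.65]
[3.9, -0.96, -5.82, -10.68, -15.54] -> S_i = 3.90 + -4.86*i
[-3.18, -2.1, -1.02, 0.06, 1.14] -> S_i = -3.18 + 1.08*i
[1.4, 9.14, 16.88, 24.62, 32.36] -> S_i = 1.40 + 7.74*i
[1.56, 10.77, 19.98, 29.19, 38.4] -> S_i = 1.56 + 9.21*i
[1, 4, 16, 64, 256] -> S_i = 1*4^i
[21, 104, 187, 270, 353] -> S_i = 21 + 83*i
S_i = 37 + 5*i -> [37, 42, 47, 52, 57]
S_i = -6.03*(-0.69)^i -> [-6.03, 4.16, -2.87, 1.98, -1.37]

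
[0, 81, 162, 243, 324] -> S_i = 0 + 81*i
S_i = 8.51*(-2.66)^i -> [8.51, -22.64, 60.21, -160.17, 426.05]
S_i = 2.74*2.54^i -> [2.74, 6.96, 17.68, 44.9, 114.05]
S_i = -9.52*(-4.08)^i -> [-9.52, 38.84, -158.47, 646.57, -2638.02]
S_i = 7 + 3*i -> [7, 10, 13, 16, 19]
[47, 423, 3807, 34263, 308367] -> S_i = 47*9^i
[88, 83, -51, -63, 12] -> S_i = Random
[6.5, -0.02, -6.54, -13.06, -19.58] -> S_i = 6.50 + -6.52*i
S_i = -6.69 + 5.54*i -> [-6.69, -1.15, 4.39, 9.93, 15.47]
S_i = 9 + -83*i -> [9, -74, -157, -240, -323]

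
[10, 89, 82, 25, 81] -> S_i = Random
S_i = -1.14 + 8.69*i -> [-1.14, 7.55, 16.24, 24.93, 33.62]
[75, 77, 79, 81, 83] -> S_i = 75 + 2*i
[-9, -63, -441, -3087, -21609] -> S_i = -9*7^i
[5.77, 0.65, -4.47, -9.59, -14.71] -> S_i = 5.77 + -5.12*i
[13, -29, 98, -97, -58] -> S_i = Random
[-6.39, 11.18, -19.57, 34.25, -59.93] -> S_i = -6.39*(-1.75)^i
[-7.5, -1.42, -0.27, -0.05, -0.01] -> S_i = -7.50*0.19^i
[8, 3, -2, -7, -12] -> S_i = 8 + -5*i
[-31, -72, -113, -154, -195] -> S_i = -31 + -41*i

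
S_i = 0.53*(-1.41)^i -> [0.53, -0.75, 1.05, -1.49, 2.09]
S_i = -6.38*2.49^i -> [-6.38, -15.89, -39.56, -98.5, -245.26]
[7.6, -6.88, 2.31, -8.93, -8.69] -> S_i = Random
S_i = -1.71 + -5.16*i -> [-1.71, -6.87, -12.03, -17.19, -22.35]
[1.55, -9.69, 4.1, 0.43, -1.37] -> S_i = Random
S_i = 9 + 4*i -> [9, 13, 17, 21, 25]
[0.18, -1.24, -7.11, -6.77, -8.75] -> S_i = Random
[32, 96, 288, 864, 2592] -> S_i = 32*3^i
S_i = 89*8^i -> [89, 712, 5696, 45568, 364544]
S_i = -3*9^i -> [-3, -27, -243, -2187, -19683]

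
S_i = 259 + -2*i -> [259, 257, 255, 253, 251]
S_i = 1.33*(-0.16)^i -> [1.33, -0.21, 0.03, -0.01, 0.0]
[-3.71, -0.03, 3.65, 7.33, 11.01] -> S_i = -3.71 + 3.68*i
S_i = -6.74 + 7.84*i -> [-6.74, 1.1, 8.94, 16.78, 24.62]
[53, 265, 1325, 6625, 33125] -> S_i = 53*5^i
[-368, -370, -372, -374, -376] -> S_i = -368 + -2*i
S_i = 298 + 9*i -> [298, 307, 316, 325, 334]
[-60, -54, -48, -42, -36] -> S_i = -60 + 6*i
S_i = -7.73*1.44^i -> [-7.73, -11.13, -16.03, -23.08, -33.24]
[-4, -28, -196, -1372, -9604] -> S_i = -4*7^i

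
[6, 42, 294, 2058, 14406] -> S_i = 6*7^i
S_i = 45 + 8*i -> [45, 53, 61, 69, 77]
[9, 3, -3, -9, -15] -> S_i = 9 + -6*i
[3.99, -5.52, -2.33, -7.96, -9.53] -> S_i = Random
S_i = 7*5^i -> [7, 35, 175, 875, 4375]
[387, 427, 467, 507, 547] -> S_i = 387 + 40*i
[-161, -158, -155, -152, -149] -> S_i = -161 + 3*i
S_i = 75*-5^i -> [75, -375, 1875, -9375, 46875]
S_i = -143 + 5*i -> [-143, -138, -133, -128, -123]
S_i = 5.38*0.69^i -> [5.38, 3.71, 2.56, 1.77, 1.22]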